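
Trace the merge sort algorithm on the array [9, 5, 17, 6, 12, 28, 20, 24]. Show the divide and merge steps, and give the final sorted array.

Merge sort trace:

Split: [9, 5, 17, 6, 12, 28, 20, 24] -> [9, 5, 17, 6] and [12, 28, 20, 24]
  Split: [9, 5, 17, 6] -> [9, 5] and [17, 6]
    Split: [9, 5] -> [9] and [5]
    Merge: [9] + [5] -> [5, 9]
    Split: [17, 6] -> [17] and [6]
    Merge: [17] + [6] -> [6, 17]
  Merge: [5, 9] + [6, 17] -> [5, 6, 9, 17]
  Split: [12, 28, 20, 24] -> [12, 28] and [20, 24]
    Split: [12, 28] -> [12] and [28]
    Merge: [12] + [28] -> [12, 28]
    Split: [20, 24] -> [20] and [24]
    Merge: [20] + [24] -> [20, 24]
  Merge: [12, 28] + [20, 24] -> [12, 20, 24, 28]
Merge: [5, 6, 9, 17] + [12, 20, 24, 28] -> [5, 6, 9, 12, 17, 20, 24, 28]

Final sorted array: [5, 6, 9, 12, 17, 20, 24, 28]

The merge sort proceeds by recursively splitting the array and merging sorted halves.
After all merges, the sorted array is [5, 6, 9, 12, 17, 20, 24, 28].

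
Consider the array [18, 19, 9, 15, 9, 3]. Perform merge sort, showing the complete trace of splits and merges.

Merge sort trace:

Split: [18, 19, 9, 15, 9, 3] -> [18, 19, 9] and [15, 9, 3]
  Split: [18, 19, 9] -> [18] and [19, 9]
    Split: [19, 9] -> [19] and [9]
    Merge: [19] + [9] -> [9, 19]
  Merge: [18] + [9, 19] -> [9, 18, 19]
  Split: [15, 9, 3] -> [15] and [9, 3]
    Split: [9, 3] -> [9] and [3]
    Merge: [9] + [3] -> [3, 9]
  Merge: [15] + [3, 9] -> [3, 9, 15]
Merge: [9, 18, 19] + [3, 9, 15] -> [3, 9, 9, 15, 18, 19]

Final sorted array: [3, 9, 9, 15, 18, 19]

The merge sort proceeds by recursively splitting the array and merging sorted halves.
After all merges, the sorted array is [3, 9, 9, 15, 18, 19].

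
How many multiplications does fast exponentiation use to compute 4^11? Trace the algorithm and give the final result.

Computing 4^11 by squaring (build up from 4^1; each line after the first costs one multiplication):

4^1 = 4
4^2 = (4^1)^2 = 4^2 = 16
4^4 = (4^2)^2 = 16^2 = 256
4^5 = 4 * 4^4 = 4 * 256 = 1024
4^10 = (4^5)^2 = 1024^2 = 1048576
4^11 = 4 * 4^10 = 4 * 1048576 = 4194304

Result: 4194304
Multiplications needed: 5 (5 lines after 4^1)

4^11 = 4194304. Using exponentiation by squaring, this requires 5 multiplications. The key idea: if the exponent is even, square the half-power; if odd, multiply by the base once.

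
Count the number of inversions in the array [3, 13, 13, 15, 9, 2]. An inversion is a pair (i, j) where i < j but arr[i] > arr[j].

Finding inversions in [3, 13, 13, 15, 9, 2]:

(0, 5): arr[0]=3 > arr[5]=2
(1, 4): arr[1]=13 > arr[4]=9
(1, 5): arr[1]=13 > arr[5]=2
(2, 4): arr[2]=13 > arr[4]=9
(2, 5): arr[2]=13 > arr[5]=2
(3, 4): arr[3]=15 > arr[4]=9
(3, 5): arr[3]=15 > arr[5]=2
(4, 5): arr[4]=9 > arr[5]=2

Total inversions: 8

The array has 8 inversion(s): (0,5), (1,4), (1,5), (2,4), (2,5), (3,4), (3,5), (4,5). Each pair (i,j) satisfies i < j and arr[i] > arr[j].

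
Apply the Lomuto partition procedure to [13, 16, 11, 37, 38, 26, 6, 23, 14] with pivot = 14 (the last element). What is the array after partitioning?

Lomuto partition with pivot = 14:

Initial array: [13, 16, 11, 37, 38, 26, 6, 23, 14]

arr[0]=13 <= 14: swap with position 0, array becomes [13, 16, 11, 37, 38, 26, 6, 23, 14]
arr[1]=16 > 14: no swap
arr[2]=11 <= 14: swap with position 1, array becomes [13, 11, 16, 37, 38, 26, 6, 23, 14]
arr[3]=37 > 14: no swap
arr[4]=38 > 14: no swap
arr[5]=26 > 14: no swap
arr[6]=6 <= 14: swap with position 2, array becomes [13, 11, 6, 37, 38, 26, 16, 23, 14]
arr[7]=23 > 14: no swap

Place pivot at position 3: [13, 11, 6, 14, 38, 26, 16, 23, 37]
Pivot position: 3

After partitioning with pivot 14, the array becomes [13, 11, 6, 14, 38, 26, 16, 23, 37]. The pivot is placed at index 3. All elements to the left of the pivot are <= 14, and all elements to the right are > 14.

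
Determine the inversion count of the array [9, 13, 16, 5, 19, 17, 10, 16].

Finding inversions in [9, 13, 16, 5, 19, 17, 10, 16]:

(0, 3): arr[0]=9 > arr[3]=5
(1, 3): arr[1]=13 > arr[3]=5
(1, 6): arr[1]=13 > arr[6]=10
(2, 3): arr[2]=16 > arr[3]=5
(2, 6): arr[2]=16 > arr[6]=10
(4, 5): arr[4]=19 > arr[5]=17
(4, 6): arr[4]=19 > arr[6]=10
(4, 7): arr[4]=19 > arr[7]=16
(5, 6): arr[5]=17 > arr[6]=10
(5, 7): arr[5]=17 > arr[7]=16

Total inversions: 10

The array has 10 inversion(s): (0,3), (1,3), (1,6), (2,3), (2,6), (4,5), (4,6), (4,7), (5,6), (5,7). Each pair (i,j) satisfies i < j and arr[i] > arr[j].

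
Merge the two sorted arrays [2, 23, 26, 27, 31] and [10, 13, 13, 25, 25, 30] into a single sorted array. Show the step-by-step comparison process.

Merging process:

Compare 2 vs 10: take 2 from left. Merged: [2]
Compare 23 vs 10: take 10 from right. Merged: [2, 10]
Compare 23 vs 13: take 13 from right. Merged: [2, 10, 13]
Compare 23 vs 13: take 13 from right. Merged: [2, 10, 13, 13]
Compare 23 vs 25: take 23 from left. Merged: [2, 10, 13, 13, 23]
Compare 26 vs 25: take 25 from right. Merged: [2, 10, 13, 13, 23, 25]
Compare 26 vs 25: take 25 from right. Merged: [2, 10, 13, 13, 23, 25, 25]
Compare 26 vs 30: take 26 from left. Merged: [2, 10, 13, 13, 23, 25, 25, 26]
Compare 27 vs 30: take 27 from left. Merged: [2, 10, 13, 13, 23, 25, 25, 26, 27]
Compare 31 vs 30: take 30 from right. Merged: [2, 10, 13, 13, 23, 25, 25, 26, 27, 30]
Append remaining from left: [31]. Merged: [2, 10, 13, 13, 23, 25, 25, 26, 27, 30, 31]

Final merged array: [2, 10, 13, 13, 23, 25, 25, 26, 27, 30, 31]
Total comparisons: 10

The merged array is [2, 10, 13, 13, 23, 25, 25, 26, 27, 30, 31], requiring 10 comparisons. The merge step runs in O(n) time where n is the total number of elements.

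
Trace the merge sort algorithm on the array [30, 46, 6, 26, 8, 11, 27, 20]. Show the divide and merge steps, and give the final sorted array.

Merge sort trace:

Split: [30, 46, 6, 26, 8, 11, 27, 20] -> [30, 46, 6, 26] and [8, 11, 27, 20]
  Split: [30, 46, 6, 26] -> [30, 46] and [6, 26]
    Split: [30, 46] -> [30] and [46]
    Merge: [30] + [46] -> [30, 46]
    Split: [6, 26] -> [6] and [26]
    Merge: [6] + [26] -> [6, 26]
  Merge: [30, 46] + [6, 26] -> [6, 26, 30, 46]
  Split: [8, 11, 27, 20] -> [8, 11] and [27, 20]
    Split: [8, 11] -> [8] and [11]
    Merge: [8] + [11] -> [8, 11]
    Split: [27, 20] -> [27] and [20]
    Merge: [27] + [20] -> [20, 27]
  Merge: [8, 11] + [20, 27] -> [8, 11, 20, 27]
Merge: [6, 26, 30, 46] + [8, 11, 20, 27] -> [6, 8, 11, 20, 26, 27, 30, 46]

Final sorted array: [6, 8, 11, 20, 26, 27, 30, 46]

The merge sort proceeds by recursively splitting the array and merging sorted halves.
After all merges, the sorted array is [6, 8, 11, 20, 26, 27, 30, 46].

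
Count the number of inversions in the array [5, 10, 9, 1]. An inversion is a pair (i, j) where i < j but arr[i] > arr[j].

Finding inversions in [5, 10, 9, 1]:

(0, 3): arr[0]=5 > arr[3]=1
(1, 2): arr[1]=10 > arr[2]=9
(1, 3): arr[1]=10 > arr[3]=1
(2, 3): arr[2]=9 > arr[3]=1

Total inversions: 4

The array has 4 inversion(s): (0,3), (1,2), (1,3), (2,3). Each pair (i,j) satisfies i < j and arr[i] > arr[j].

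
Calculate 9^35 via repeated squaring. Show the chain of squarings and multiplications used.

Computing 9^35 by squaring (build up from 9^1; each line after the first costs one multiplication):

9^1 = 9
9^2 = (9^1)^2 = 9^2 = 81
9^4 = (9^2)^2 = 81^2 = 6561
9^8 = (9^4)^2 = 6561^2 = 43046721
9^16 = (9^8)^2 = 43046721^2 = 1853020188851841
9^17 = 9 * 9^16 = 9 * 1853020188851841 = 16677181699666569
9^34 = (9^17)^2 = 16677181699666569^2 = 278128389443693511257285776231761
9^35 = 9 * 9^34 = 9 * 278128389443693511257285776231761 = 2503155504993241601315571986085849

Result: 2503155504993241601315571986085849
Multiplications needed: 7 (7 lines after 9^1)

9^35 = 2503155504993241601315571986085849. Using exponentiation by squaring, this requires 7 multiplications. The key idea: if the exponent is even, square the half-power; if odd, multiply by the base once.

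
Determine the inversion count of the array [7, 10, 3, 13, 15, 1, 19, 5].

Finding inversions in [7, 10, 3, 13, 15, 1, 19, 5]:

(0, 2): arr[0]=7 > arr[2]=3
(0, 5): arr[0]=7 > arr[5]=1
(0, 7): arr[0]=7 > arr[7]=5
(1, 2): arr[1]=10 > arr[2]=3
(1, 5): arr[1]=10 > arr[5]=1
(1, 7): arr[1]=10 > arr[7]=5
(2, 5): arr[2]=3 > arr[5]=1
(3, 5): arr[3]=13 > arr[5]=1
(3, 7): arr[3]=13 > arr[7]=5
(4, 5): arr[4]=15 > arr[5]=1
(4, 7): arr[4]=15 > arr[7]=5
(6, 7): arr[6]=19 > arr[7]=5

Total inversions: 12

The array has 12 inversion(s): (0,2), (0,5), (0,7), (1,2), (1,5), (1,7), (2,5), (3,5), (3,7), (4,5), (4,7), (6,7). Each pair (i,j) satisfies i < j and arr[i] > arr[j].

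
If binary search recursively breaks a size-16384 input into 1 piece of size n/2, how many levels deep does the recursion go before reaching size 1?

For divide and conquer with division factor 2:

Problem sizes at each level:
Level 0: 16384
Level 1: 8192
Level 2: 4096
Level 3: 2048
Level 4: 1024
Level 5: 512
Level 6: 256
Level 7: 128
Level 8: 64
Level 9: 32
Level 10: 16
Level 11: 8
Level 12: 4
Level 13: 2
Level 14: 1

The root is level 0 and the size-1 base case is level 14 (the tree spans levels 0 through 14, i.e. 15 levels counting the root), so the depth is the number of divisions: log_2(16384) = 14

The recursion tree depth is log_2(16384) = 14. At each level, the problem size is divided by 2, so it takes 14 divisions to reduce to a base case of size 1. The algorithm makes 1 recursive call at each level.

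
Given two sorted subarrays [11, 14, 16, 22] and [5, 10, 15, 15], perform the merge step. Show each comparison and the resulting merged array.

Merging process:

Compare 11 vs 5: take 5 from right. Merged: [5]
Compare 11 vs 10: take 10 from right. Merged: [5, 10]
Compare 11 vs 15: take 11 from left. Merged: [5, 10, 11]
Compare 14 vs 15: take 14 from left. Merged: [5, 10, 11, 14]
Compare 16 vs 15: take 15 from right. Merged: [5, 10, 11, 14, 15]
Compare 16 vs 15: take 15 from right. Merged: [5, 10, 11, 14, 15, 15]
Append remaining from left: [16, 22]. Merged: [5, 10, 11, 14, 15, 15, 16, 22]

Final merged array: [5, 10, 11, 14, 15, 15, 16, 22]
Total comparisons: 6

The merged array is [5, 10, 11, 14, 15, 15, 16, 22], requiring 6 comparisons. The merge step runs in O(n) time where n is the total number of elements.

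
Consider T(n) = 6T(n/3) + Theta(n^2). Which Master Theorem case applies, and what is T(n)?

Master Theorem for T(n) = 6T(n/3) + O(n^2):

a = 6, b = 3, c = 2
log_b(a) = log_3(6) = 1.6309

Case 3: c = 2 > log_3(6) = 1.6309
T(n) = O(n^2) = O(n^2)

For T(n) = 6T(n/3) + O(n^2): log_3(6) = 1.6309. This is Case 3 of the Master Theorem (c > log_b(a), work dominated by root), giving O(n^2).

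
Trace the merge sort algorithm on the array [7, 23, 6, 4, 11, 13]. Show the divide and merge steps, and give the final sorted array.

Merge sort trace:

Split: [7, 23, 6, 4, 11, 13] -> [7, 23, 6] and [4, 11, 13]
  Split: [7, 23, 6] -> [7] and [23, 6]
    Split: [23, 6] -> [23] and [6]
    Merge: [23] + [6] -> [6, 23]
  Merge: [7] + [6, 23] -> [6, 7, 23]
  Split: [4, 11, 13] -> [4] and [11, 13]
    Split: [11, 13] -> [11] and [13]
    Merge: [11] + [13] -> [11, 13]
  Merge: [4] + [11, 13] -> [4, 11, 13]
Merge: [6, 7, 23] + [4, 11, 13] -> [4, 6, 7, 11, 13, 23]

Final sorted array: [4, 6, 7, 11, 13, 23]

The merge sort proceeds by recursively splitting the array and merging sorted halves.
After all merges, the sorted array is [4, 6, 7, 11, 13, 23].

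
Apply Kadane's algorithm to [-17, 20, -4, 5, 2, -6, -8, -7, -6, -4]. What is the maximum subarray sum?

Using Kadane's algorithm on [-17, 20, -4, 5, 2, -6, -8, -7, -6, -4]:

Scanning through the array:
Position 1 (value 20): max_ending_here = 20, max_so_far = 20
Position 2 (value -4): max_ending_here = 16, max_so_far = 20
Position 3 (value 5): max_ending_here = 21, max_so_far = 21
Position 4 (value 2): max_ending_here = 23, max_so_far = 23
Position 5 (value -6): max_ending_here = 17, max_so_far = 23
Position 6 (value -8): max_ending_here = 9, max_so_far = 23
Position 7 (value -7): max_ending_here = 2, max_so_far = 23
Position 8 (value -6): max_ending_here = -4, max_so_far = 23
Position 9 (value -4): max_ending_here = -4, max_so_far = 23

Maximum subarray: [20, -4, 5, 2]
Maximum sum: 23

The maximum subarray is [20, -4, 5, 2] with sum 23. This subarray runs from index 1 to index 4.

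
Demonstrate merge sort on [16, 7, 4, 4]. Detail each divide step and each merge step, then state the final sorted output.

Merge sort trace:

Split: [16, 7, 4, 4] -> [16, 7] and [4, 4]
  Split: [16, 7] -> [16] and [7]
  Merge: [16] + [7] -> [7, 16]
  Split: [4, 4] -> [4] and [4]
  Merge: [4] + [4] -> [4, 4]
Merge: [7, 16] + [4, 4] -> [4, 4, 7, 16]

Final sorted array: [4, 4, 7, 16]

The merge sort proceeds by recursively splitting the array and merging sorted halves.
After all merges, the sorted array is [4, 4, 7, 16].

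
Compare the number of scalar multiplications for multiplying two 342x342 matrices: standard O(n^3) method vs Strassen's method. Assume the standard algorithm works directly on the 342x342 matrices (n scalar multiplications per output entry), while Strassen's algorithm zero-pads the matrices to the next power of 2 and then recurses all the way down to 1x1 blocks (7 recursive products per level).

Matrix multiplication for 342x342 matrices:

Strassen's algorithm requires power-of-2 dimensions. Pad 342x342 to 512x512 (next power of 2).

Standard algorithm: 342^3 = 40001688 multiplications
Strassen's algorithm: 7^(log2(512)) = 7^9 = 40353607 multiplications
Difference: 40001688 - 40353607 = -351919 (Strassen uses MORE here due to padding overhead — for small or just-over-power-of-2 n, padding can outweigh the per-level savings)

Standard: 40001688 multiplications (342^3). Strassen: 40353607 multiplications (7^9, after padding to 512x512). Strassen reduces 8 recursive multiplications to 7 at each level.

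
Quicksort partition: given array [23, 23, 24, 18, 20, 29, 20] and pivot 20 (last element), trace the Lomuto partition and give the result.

Lomuto partition with pivot = 20:

Initial array: [23, 23, 24, 18, 20, 29, 20]

arr[0]=23 > 20: no swap
arr[1]=23 > 20: no swap
arr[2]=24 > 20: no swap
arr[3]=18 <= 20: swap with position 0, array becomes [18, 23, 24, 23, 20, 29, 20]
arr[4]=20 <= 20: swap with position 1, array becomes [18, 20, 24, 23, 23, 29, 20]
arr[5]=29 > 20: no swap

Place pivot at position 2: [18, 20, 20, 23, 23, 29, 24]
Pivot position: 2

After partitioning with pivot 20, the array becomes [18, 20, 20, 23, 23, 29, 24]. The pivot is placed at index 2. All elements to the left of the pivot are <= 20, and all elements to the right are > 20.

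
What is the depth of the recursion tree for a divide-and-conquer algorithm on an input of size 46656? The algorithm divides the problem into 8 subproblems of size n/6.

For divide and conquer with division factor 6:

Problem sizes at each level:
Level 0: 46656
Level 1: 7776
Level 2: 1296
Level 3: 216
Level 4: 36
Level 5: 6
Level 6: 1

The root is level 0 and the size-1 base case is level 6 (the tree spans levels 0 through 6, i.e. 7 levels counting the root), so the depth is the number of divisions: log_6(46656) = 6

The recursion tree depth is log_6(46656) = 6. At each level, the problem size is divided by 6, so it takes 6 divisions to reduce to a base case of size 1. The algorithm makes 8 recursive calls at each level.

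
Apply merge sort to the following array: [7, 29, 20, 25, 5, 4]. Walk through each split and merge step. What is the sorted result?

Merge sort trace:

Split: [7, 29, 20, 25, 5, 4] -> [7, 29, 20] and [25, 5, 4]
  Split: [7, 29, 20] -> [7] and [29, 20]
    Split: [29, 20] -> [29] and [20]
    Merge: [29] + [20] -> [20, 29]
  Merge: [7] + [20, 29] -> [7, 20, 29]
  Split: [25, 5, 4] -> [25] and [5, 4]
    Split: [5, 4] -> [5] and [4]
    Merge: [5] + [4] -> [4, 5]
  Merge: [25] + [4, 5] -> [4, 5, 25]
Merge: [7, 20, 29] + [4, 5, 25] -> [4, 5, 7, 20, 25, 29]

Final sorted array: [4, 5, 7, 20, 25, 29]

The merge sort proceeds by recursively splitting the array and merging sorted halves.
After all merges, the sorted array is [4, 5, 7, 20, 25, 29].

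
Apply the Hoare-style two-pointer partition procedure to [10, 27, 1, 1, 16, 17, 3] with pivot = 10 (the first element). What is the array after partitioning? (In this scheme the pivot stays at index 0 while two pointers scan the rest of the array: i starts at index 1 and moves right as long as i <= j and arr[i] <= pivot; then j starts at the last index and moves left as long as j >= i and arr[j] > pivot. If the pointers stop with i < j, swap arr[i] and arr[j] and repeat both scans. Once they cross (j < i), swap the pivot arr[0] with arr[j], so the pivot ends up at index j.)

Hoare-style two-pointer partition with pivot = 10:

Initial array: [10, 27, 1, 1, 16, 17, 3]

Pointers start at i = 1, j = 6.
i stops at index 1 (arr[1]=27 > 10), j stops at index 6 (arr[6]=3 <= 10): swap arr[1] and arr[6], array becomes [10, 3, 1, 1, 16, 17, 27]
i ends at 4, j ends at 3: the pointers have crossed (j < i), so scanning stops.

Swap pivot arr[0] with arr[3] to place pivot at position 3: [1, 3, 1, 10, 16, 17, 27]
Pivot position: 3

After partitioning with pivot 10, the array becomes [1, 3, 1, 10, 16, 17, 27]. The pivot is placed at index 3. All elements to the left of the pivot are <= 10, and all elements to the right are > 10.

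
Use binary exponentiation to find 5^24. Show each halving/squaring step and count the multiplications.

Computing 5^24 by squaring (build up from 5^1; each line after the first costs one multiplication):

5^1 = 5
5^2 = (5^1)^2 = 5^2 = 25
5^3 = 5 * 5^2 = 5 * 25 = 125
5^6 = (5^3)^2 = 125^2 = 15625
5^12 = (5^6)^2 = 15625^2 = 244140625
5^24 = (5^12)^2 = 244140625^2 = 59604644775390625

Result: 59604644775390625
Multiplications needed: 5 (5 lines after 5^1)

5^24 = 59604644775390625. Using exponentiation by squaring, this requires 5 multiplications. The key idea: if the exponent is even, square the half-power; if odd, multiply by the base once.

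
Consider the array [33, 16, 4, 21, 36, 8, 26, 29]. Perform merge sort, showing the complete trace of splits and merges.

Merge sort trace:

Split: [33, 16, 4, 21, 36, 8, 26, 29] -> [33, 16, 4, 21] and [36, 8, 26, 29]
  Split: [33, 16, 4, 21] -> [33, 16] and [4, 21]
    Split: [33, 16] -> [33] and [16]
    Merge: [33] + [16] -> [16, 33]
    Split: [4, 21] -> [4] and [21]
    Merge: [4] + [21] -> [4, 21]
  Merge: [16, 33] + [4, 21] -> [4, 16, 21, 33]
  Split: [36, 8, 26, 29] -> [36, 8] and [26, 29]
    Split: [36, 8] -> [36] and [8]
    Merge: [36] + [8] -> [8, 36]
    Split: [26, 29] -> [26] and [29]
    Merge: [26] + [29] -> [26, 29]
  Merge: [8, 36] + [26, 29] -> [8, 26, 29, 36]
Merge: [4, 16, 21, 33] + [8, 26, 29, 36] -> [4, 8, 16, 21, 26, 29, 33, 36]

Final sorted array: [4, 8, 16, 21, 26, 29, 33, 36]

The merge sort proceeds by recursively splitting the array and merging sorted halves.
After all merges, the sorted array is [4, 8, 16, 21, 26, 29, 33, 36].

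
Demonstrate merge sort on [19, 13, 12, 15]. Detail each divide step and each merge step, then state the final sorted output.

Merge sort trace:

Split: [19, 13, 12, 15] -> [19, 13] and [12, 15]
  Split: [19, 13] -> [19] and [13]
  Merge: [19] + [13] -> [13, 19]
  Split: [12, 15] -> [12] and [15]
  Merge: [12] + [15] -> [12, 15]
Merge: [13, 19] + [12, 15] -> [12, 13, 15, 19]

Final sorted array: [12, 13, 15, 19]

The merge sort proceeds by recursively splitting the array and merging sorted halves.
After all merges, the sorted array is [12, 13, 15, 19].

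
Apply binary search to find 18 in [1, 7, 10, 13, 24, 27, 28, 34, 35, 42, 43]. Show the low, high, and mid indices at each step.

Binary search for 18 in [1, 7, 10, 13, 24, 27, 28, 34, 35, 42, 43]:

lo=0, hi=10, mid=5, arr[mid]=27 -> 27 > 18, search left half
lo=0, hi=4, mid=2, arr[mid]=10 -> 10 < 18, search right half
lo=3, hi=4, mid=3, arr[mid]=13 -> 13 < 18, search right half
lo=4, hi=4, mid=4, arr[mid]=24 -> 24 > 18, search left half
lo=4 > hi=3, target 18 not found

Binary search determines that 18 is not in the array after 4 comparisons. The search space was exhausted without finding the target.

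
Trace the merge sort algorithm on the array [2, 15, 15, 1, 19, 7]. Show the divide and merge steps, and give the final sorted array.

Merge sort trace:

Split: [2, 15, 15, 1, 19, 7] -> [2, 15, 15] and [1, 19, 7]
  Split: [2, 15, 15] -> [2] and [15, 15]
    Split: [15, 15] -> [15] and [15]
    Merge: [15] + [15] -> [15, 15]
  Merge: [2] + [15, 15] -> [2, 15, 15]
  Split: [1, 19, 7] -> [1] and [19, 7]
    Split: [19, 7] -> [19] and [7]
    Merge: [19] + [7] -> [7, 19]
  Merge: [1] + [7, 19] -> [1, 7, 19]
Merge: [2, 15, 15] + [1, 7, 19] -> [1, 2, 7, 15, 15, 19]

Final sorted array: [1, 2, 7, 15, 15, 19]

The merge sort proceeds by recursively splitting the array and merging sorted halves.
After all merges, the sorted array is [1, 2, 7, 15, 15, 19].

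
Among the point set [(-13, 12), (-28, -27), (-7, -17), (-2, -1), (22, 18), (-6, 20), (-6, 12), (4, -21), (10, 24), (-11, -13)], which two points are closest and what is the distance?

Computing all pairwise distances among 10 points:

d((-13, 12), (-28, -27)) = 41.7852
d((-13, 12), (-7, -17)) = 29.6142
d((-13, 12), (-2, -1)) = 17.0294
d((-13, 12), (22, 18)) = 35.5106
d((-13, 12), (-6, 20)) = 10.6301
d((-13, 12), (-6, 12)) = 7.0
d((-13, 12), (4, -21)) = 37.1214
d((-13, 12), (10, 24)) = 25.9422
d((-13, 12), (-11, -13)) = 25.0799
d((-28, -27), (-7, -17)) = 23.2594
d((-28, -27), (-2, -1)) = 36.7696
d((-28, -27), (22, 18)) = 67.2681
d((-28, -27), (-6, 20)) = 51.8941
d((-28, -27), (-6, 12)) = 44.7772
d((-28, -27), (4, -21)) = 32.5576
d((-28, -27), (10, 24)) = 63.6003
d((-28, -27), (-11, -13)) = 22.0227
d((-7, -17), (-2, -1)) = 16.7631
d((-7, -17), (22, 18)) = 45.4533
d((-7, -17), (-6, 20)) = 37.0135
d((-7, -17), (-6, 12)) = 29.0172
d((-7, -17), (4, -21)) = 11.7047
d((-7, -17), (10, 24)) = 44.3847
d((-7, -17), (-11, -13)) = 5.6569 <-- minimum
d((-2, -1), (22, 18)) = 30.6105
d((-2, -1), (-6, 20)) = 21.3776
d((-2, -1), (-6, 12)) = 13.6015
d((-2, -1), (4, -21)) = 20.8806
d((-2, -1), (10, 24)) = 27.7308
d((-2, -1), (-11, -13)) = 15.0
d((22, 18), (-6, 20)) = 28.0713
d((22, 18), (-6, 12)) = 28.6356
d((22, 18), (4, -21)) = 42.9535
d((22, 18), (10, 24)) = 13.4164
d((22, 18), (-11, -13)) = 45.2769
d((-6, 20), (-6, 12)) = 8.0
d((-6, 20), (4, -21)) = 42.2019
d((-6, 20), (10, 24)) = 16.4924
d((-6, 20), (-11, -13)) = 33.3766
d((-6, 12), (4, -21)) = 34.4819
d((-6, 12), (10, 24)) = 20.0
d((-6, 12), (-11, -13)) = 25.4951
d((4, -21), (10, 24)) = 45.3982
d((4, -21), (-11, -13)) = 17.0
d((10, 24), (-11, -13)) = 42.5441

Closest pair: (-7, -17) and (-11, -13) with distance 5.6569

The closest pair is (-7, -17) and (-11, -13) with Euclidean distance 5.6569. For 10 points, brute-force pairwise comparison is shown above. For large n, the divide-and-conquer algorithm (sort by x, recurse on halves, check the dividing strip) achieves O(n log n).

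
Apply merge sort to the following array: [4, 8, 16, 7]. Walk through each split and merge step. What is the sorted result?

Merge sort trace:

Split: [4, 8, 16, 7] -> [4, 8] and [16, 7]
  Split: [4, 8] -> [4] and [8]
  Merge: [4] + [8] -> [4, 8]
  Split: [16, 7] -> [16] and [7]
  Merge: [16] + [7] -> [7, 16]
Merge: [4, 8] + [7, 16] -> [4, 7, 8, 16]

Final sorted array: [4, 7, 8, 16]

The merge sort proceeds by recursively splitting the array and merging sorted halves.
After all merges, the sorted array is [4, 7, 8, 16].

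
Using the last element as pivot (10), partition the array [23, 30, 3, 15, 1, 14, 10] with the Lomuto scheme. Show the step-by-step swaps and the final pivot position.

Lomuto partition with pivot = 10:

Initial array: [23, 30, 3, 15, 1, 14, 10]

arr[0]=23 > 10: no swap
arr[1]=30 > 10: no swap
arr[2]=3 <= 10: swap with position 0, array becomes [3, 30, 23, 15, 1, 14, 10]
arr[3]=15 > 10: no swap
arr[4]=1 <= 10: swap with position 1, array becomes [3, 1, 23, 15, 30, 14, 10]
arr[5]=14 > 10: no swap

Place pivot at position 2: [3, 1, 10, 15, 30, 14, 23]
Pivot position: 2

After partitioning with pivot 10, the array becomes [3, 1, 10, 15, 30, 14, 23]. The pivot is placed at index 2. All elements to the left of the pivot are <= 10, and all elements to the right are > 10.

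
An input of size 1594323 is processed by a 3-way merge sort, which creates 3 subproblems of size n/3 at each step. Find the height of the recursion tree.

For divide and conquer with division factor 3:

Problem sizes at each level:
Level 0: 1594323
Level 1: 531441
Level 2: 177147
Level 3: 59049
Level 4: 19683
Level 5: 6561
Level 6: 2187
Level 7: 729
Level 8: 243
Level 9: 81
Level 10: 27
Level 11: 9
Level 12: 3
Level 13: 1

The root is level 0 and the size-1 base case is level 13 (the tree spans levels 0 through 13, i.e. 14 levels counting the root), so the depth is the number of divisions: log_3(1594323) = 13

The recursion tree depth is log_3(1594323) = 13. At each level, the problem size is divided by 3, so it takes 13 divisions to reduce to a base case of size 1. The algorithm makes 3 recursive calls at each level.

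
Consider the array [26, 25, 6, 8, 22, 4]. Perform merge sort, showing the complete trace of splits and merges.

Merge sort trace:

Split: [26, 25, 6, 8, 22, 4] -> [26, 25, 6] and [8, 22, 4]
  Split: [26, 25, 6] -> [26] and [25, 6]
    Split: [25, 6] -> [25] and [6]
    Merge: [25] + [6] -> [6, 25]
  Merge: [26] + [6, 25] -> [6, 25, 26]
  Split: [8, 22, 4] -> [8] and [22, 4]
    Split: [22, 4] -> [22] and [4]
    Merge: [22] + [4] -> [4, 22]
  Merge: [8] + [4, 22] -> [4, 8, 22]
Merge: [6, 25, 26] + [4, 8, 22] -> [4, 6, 8, 22, 25, 26]

Final sorted array: [4, 6, 8, 22, 25, 26]

The merge sort proceeds by recursively splitting the array and merging sorted halves.
After all merges, the sorted array is [4, 6, 8, 22, 25, 26].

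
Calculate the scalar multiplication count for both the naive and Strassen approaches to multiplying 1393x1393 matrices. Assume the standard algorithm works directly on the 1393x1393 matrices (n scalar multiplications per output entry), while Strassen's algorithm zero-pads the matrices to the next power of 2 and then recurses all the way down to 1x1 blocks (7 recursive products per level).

Matrix multiplication for 1393x1393 matrices:

Strassen's algorithm requires power-of-2 dimensions. Pad 1393x1393 to 2048x2048 (next power of 2).

Standard algorithm: 1393^3 = 2703045457 multiplications
Strassen's algorithm: 7^(log2(2048)) = 7^11 = 1977326743 multiplications
Savings: 2703045457 - 1977326743 = 725718714 multiplications

Standard: 2703045457 multiplications (1393^3). Strassen: 1977326743 multiplications (7^11, after padding to 2048x2048). Strassen reduces 8 recursive multiplications to 7 at each level.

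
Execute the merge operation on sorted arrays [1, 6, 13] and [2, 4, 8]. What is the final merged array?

Merging process:

Compare 1 vs 2: take 1 from left. Merged: [1]
Compare 6 vs 2: take 2 from right. Merged: [1, 2]
Compare 6 vs 4: take 4 from right. Merged: [1, 2, 4]
Compare 6 vs 8: take 6 from left. Merged: [1, 2, 4, 6]
Compare 13 vs 8: take 8 from right. Merged: [1, 2, 4, 6, 8]
Append remaining from left: [13]. Merged: [1, 2, 4, 6, 8, 13]

Final merged array: [1, 2, 4, 6, 8, 13]
Total comparisons: 5

The merged array is [1, 2, 4, 6, 8, 13], requiring 5 comparisons. The merge step runs in O(n) time where n is the total number of elements.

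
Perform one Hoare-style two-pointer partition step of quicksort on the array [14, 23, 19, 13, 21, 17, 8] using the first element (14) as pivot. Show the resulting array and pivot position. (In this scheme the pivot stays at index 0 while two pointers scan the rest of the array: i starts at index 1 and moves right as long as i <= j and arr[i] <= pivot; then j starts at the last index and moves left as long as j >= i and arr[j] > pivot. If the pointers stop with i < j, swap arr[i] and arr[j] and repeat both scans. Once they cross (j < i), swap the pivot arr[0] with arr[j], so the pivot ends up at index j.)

Hoare-style two-pointer partition with pivot = 14:

Initial array: [14, 23, 19, 13, 21, 17, 8]

Pointers start at i = 1, j = 6.
i stops at index 1 (arr[1]=23 > 14), j stops at index 6 (arr[6]=8 <= 14): swap arr[1] and arr[6], array becomes [14, 8, 19, 13, 21, 17, 23]
i stops at index 2 (arr[2]=19 > 14), j stops at index 3 (arr[3]=13 <= 14): swap arr[2] and arr[3], array becomes [14, 8, 13, 19, 21, 17, 23]
i ends at 3, j ends at 2: the pointers have crossed (j < i), so scanning stops.

Swap pivot arr[0] with arr[2] to place pivot at position 2: [13, 8, 14, 19, 21, 17, 23]
Pivot position: 2

After partitioning with pivot 14, the array becomes [13, 8, 14, 19, 21, 17, 23]. The pivot is placed at index 2. All elements to the left of the pivot are <= 14, and all elements to the right are > 14.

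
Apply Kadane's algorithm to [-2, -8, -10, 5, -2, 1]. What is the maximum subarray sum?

Using Kadane's algorithm on [-2, -8, -10, 5, -2, 1]:

Scanning through the array:
Position 1 (value -8): max_ending_here = -8, max_so_far = -2
Position 2 (value -10): max_ending_here = -10, max_so_far = -2
Position 3 (value 5): max_ending_here = 5, max_so_far = 5
Position 4 (value -2): max_ending_here = 3, max_so_far = 5
Position 5 (value 1): max_ending_here = 4, max_so_far = 5

Maximum subarray: [5]
Maximum sum: 5

The maximum subarray is [5] with sum 5. This subarray runs from index 3 to index 3.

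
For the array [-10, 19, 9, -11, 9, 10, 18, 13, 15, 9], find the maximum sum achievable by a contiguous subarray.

Using Kadane's algorithm on [-10, 19, 9, -11, 9, 10, 18, 13, 15, 9]:

Scanning through the array:
Position 1 (value 19): max_ending_here = 19, max_so_far = 19
Position 2 (value 9): max_ending_here = 28, max_so_far = 28
Position 3 (value -11): max_ending_here = 17, max_so_far = 28
Position 4 (value 9): max_ending_here = 26, max_so_far = 28
Position 5 (value 10): max_ending_here = 36, max_so_far = 36
Position 6 (value 18): max_ending_here = 54, max_so_far = 54
Position 7 (value 13): max_ending_here = 67, max_so_far = 67
Position 8 (value 15): max_ending_here = 82, max_so_far = 82
Position 9 (value 9): max_ending_here = 91, max_so_far = 91

Maximum subarray: [19, 9, -11, 9, 10, 18, 13, 15, 9]
Maximum sum: 91

The maximum subarray is [19, 9, -11, 9, 10, 18, 13, 15, 9] with sum 91. This subarray runs from index 1 to index 9.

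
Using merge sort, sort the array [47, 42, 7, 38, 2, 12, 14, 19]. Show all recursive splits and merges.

Merge sort trace:

Split: [47, 42, 7, 38, 2, 12, 14, 19] -> [47, 42, 7, 38] and [2, 12, 14, 19]
  Split: [47, 42, 7, 38] -> [47, 42] and [7, 38]
    Split: [47, 42] -> [47] and [42]
    Merge: [47] + [42] -> [42, 47]
    Split: [7, 38] -> [7] and [38]
    Merge: [7] + [38] -> [7, 38]
  Merge: [42, 47] + [7, 38] -> [7, 38, 42, 47]
  Split: [2, 12, 14, 19] -> [2, 12] and [14, 19]
    Split: [2, 12] -> [2] and [12]
    Merge: [2] + [12] -> [2, 12]
    Split: [14, 19] -> [14] and [19]
    Merge: [14] + [19] -> [14, 19]
  Merge: [2, 12] + [14, 19] -> [2, 12, 14, 19]
Merge: [7, 38, 42, 47] + [2, 12, 14, 19] -> [2, 7, 12, 14, 19, 38, 42, 47]

Final sorted array: [2, 7, 12, 14, 19, 38, 42, 47]

The merge sort proceeds by recursively splitting the array and merging sorted halves.
After all merges, the sorted array is [2, 7, 12, 14, 19, 38, 42, 47].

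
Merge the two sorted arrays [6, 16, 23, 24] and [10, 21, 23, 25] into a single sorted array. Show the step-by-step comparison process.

Merging process:

Compare 6 vs 10: take 6 from left. Merged: [6]
Compare 16 vs 10: take 10 from right. Merged: [6, 10]
Compare 16 vs 21: take 16 from left. Merged: [6, 10, 16]
Compare 23 vs 21: take 21 from right. Merged: [6, 10, 16, 21]
Compare 23 vs 23: take 23 from left. Merged: [6, 10, 16, 21, 23]
Compare 24 vs 23: take 23 from right. Merged: [6, 10, 16, 21, 23, 23]
Compare 24 vs 25: take 24 from left. Merged: [6, 10, 16, 21, 23, 23, 24]
Append remaining from right: [25]. Merged: [6, 10, 16, 21, 23, 23, 24, 25]

Final merged array: [6, 10, 16, 21, 23, 23, 24, 25]
Total comparisons: 7

The merged array is [6, 10, 16, 21, 23, 23, 24, 25], requiring 7 comparisons. The merge step runs in O(n) time where n is the total number of elements.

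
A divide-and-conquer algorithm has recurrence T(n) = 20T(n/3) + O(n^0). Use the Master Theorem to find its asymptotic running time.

Master Theorem for T(n) = 20T(n/3) + O(n^0):

a = 20, b = 3, c = 0
log_b(a) = log_3(20) = 2.7268

Case 1: c = 0 < log_3(20) = 2.7268
T(n) = O(n^(log_3 20))

For T(n) = 20T(n/3) + O(n^0): log_3(20) = 2.7268. This is Case 1 of the Master Theorem (c < log_b(a), work dominated by leaves), giving O(n^(log_3 20)).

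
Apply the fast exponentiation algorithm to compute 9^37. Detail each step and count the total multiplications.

Computing 9^37 by squaring (build up from 9^1; each line after the first costs one multiplication):

9^1 = 9
9^2 = (9^1)^2 = 9^2 = 81
9^4 = (9^2)^2 = 81^2 = 6561
9^8 = (9^4)^2 = 6561^2 = 43046721
9^9 = 9 * 9^8 = 9 * 43046721 = 387420489
9^18 = (9^9)^2 = 387420489^2 = 150094635296999121
9^36 = (9^18)^2 = 150094635296999121^2 = 22528399544939174411840147874772641
9^37 = 9 * 9^36 = 9 * 22528399544939174411840147874772641 = 202755595904452569706561330872953769

Result: 202755595904452569706561330872953769
Multiplications needed: 7 (7 lines after 9^1)

9^37 = 202755595904452569706561330872953769. Using exponentiation by squaring, this requires 7 multiplications. The key idea: if the exponent is even, square the half-power; if odd, multiply by the base once.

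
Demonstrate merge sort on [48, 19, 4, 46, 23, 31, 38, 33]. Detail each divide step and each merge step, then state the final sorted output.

Merge sort trace:

Split: [48, 19, 4, 46, 23, 31, 38, 33] -> [48, 19, 4, 46] and [23, 31, 38, 33]
  Split: [48, 19, 4, 46] -> [48, 19] and [4, 46]
    Split: [48, 19] -> [48] and [19]
    Merge: [48] + [19] -> [19, 48]
    Split: [4, 46] -> [4] and [46]
    Merge: [4] + [46] -> [4, 46]
  Merge: [19, 48] + [4, 46] -> [4, 19, 46, 48]
  Split: [23, 31, 38, 33] -> [23, 31] and [38, 33]
    Split: [23, 31] -> [23] and [31]
    Merge: [23] + [31] -> [23, 31]
    Split: [38, 33] -> [38] and [33]
    Merge: [38] + [33] -> [33, 38]
  Merge: [23, 31] + [33, 38] -> [23, 31, 33, 38]
Merge: [4, 19, 46, 48] + [23, 31, 33, 38] -> [4, 19, 23, 31, 33, 38, 46, 48]

Final sorted array: [4, 19, 23, 31, 33, 38, 46, 48]

The merge sort proceeds by recursively splitting the array and merging sorted halves.
After all merges, the sorted array is [4, 19, 23, 31, 33, 38, 46, 48].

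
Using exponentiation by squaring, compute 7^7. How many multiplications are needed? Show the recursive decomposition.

Computing 7^7 by squaring (build up from 7^1; each line after the first costs one multiplication):

7^1 = 7
7^2 = (7^1)^2 = 7^2 = 49
7^3 = 7 * 7^2 = 7 * 49 = 343
7^6 = (7^3)^2 = 343^2 = 117649
7^7 = 7 * 7^6 = 7 * 117649 = 823543

Result: 823543
Multiplications needed: 4 (4 lines after 7^1)

7^7 = 823543. Using exponentiation by squaring, this requires 4 multiplications. The key idea: if the exponent is even, square the half-power; if odd, multiply by the base once.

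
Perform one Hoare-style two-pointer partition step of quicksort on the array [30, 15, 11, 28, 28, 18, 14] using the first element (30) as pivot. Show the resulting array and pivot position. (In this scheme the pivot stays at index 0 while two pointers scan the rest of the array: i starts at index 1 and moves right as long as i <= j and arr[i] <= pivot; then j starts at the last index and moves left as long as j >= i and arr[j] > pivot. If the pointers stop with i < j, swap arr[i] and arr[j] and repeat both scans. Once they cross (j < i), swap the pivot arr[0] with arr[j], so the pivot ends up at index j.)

Hoare-style two-pointer partition with pivot = 30:

Initial array: [30, 15, 11, 28, 28, 18, 14]

Pointers start at i = 1, j = 6.
i ends at 7, j ends at 6: the pointers have crossed (j < i), so scanning stops.

Swap pivot arr[0] with arr[6] to place pivot at position 6: [14, 15, 11, 28, 28, 18, 30]
Pivot position: 6

After partitioning with pivot 30, the array becomes [14, 15, 11, 28, 28, 18, 30]. The pivot is placed at index 6. All elements to the left of the pivot are <= 30, and all elements to the right are > 30.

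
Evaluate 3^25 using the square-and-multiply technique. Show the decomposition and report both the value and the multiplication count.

Computing 3^25 by squaring (build up from 3^1; each line after the first costs one multiplication):

3^1 = 3
3^2 = (3^1)^2 = 3^2 = 9
3^3 = 3 * 3^2 = 3 * 9 = 27
3^6 = (3^3)^2 = 27^2 = 729
3^12 = (3^6)^2 = 729^2 = 531441
3^24 = (3^12)^2 = 531441^2 = 282429536481
3^25 = 3 * 3^24 = 3 * 282429536481 = 847288609443

Result: 847288609443
Multiplications needed: 6 (6 lines after 3^1)

3^25 = 847288609443. Using exponentiation by squaring, this requires 6 multiplications. The key idea: if the exponent is even, square the half-power; if odd, multiply by the base once.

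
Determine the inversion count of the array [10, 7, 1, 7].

Finding inversions in [10, 7, 1, 7]:

(0, 1): arr[0]=10 > arr[1]=7
(0, 2): arr[0]=10 > arr[2]=1
(0, 3): arr[0]=10 > arr[3]=7
(1, 2): arr[1]=7 > arr[2]=1

Total inversions: 4

The array has 4 inversion(s): (0,1), (0,2), (0,3), (1,2). Each pair (i,j) satisfies i < j and arr[i] > arr[j].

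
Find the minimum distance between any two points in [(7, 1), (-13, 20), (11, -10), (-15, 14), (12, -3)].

Computing all pairwise distances among 5 points:

d((7, 1), (-13, 20)) = 27.5862
d((7, 1), (11, -10)) = 11.7047
d((7, 1), (-15, 14)) = 25.5539
d((7, 1), (12, -3)) = 6.4031
d((-13, 20), (11, -10)) = 38.4187
d((-13, 20), (-15, 14)) = 6.3246 <-- minimum
d((-13, 20), (12, -3)) = 33.9706
d((11, -10), (-15, 14)) = 35.3836
d((11, -10), (12, -3)) = 7.0711
d((-15, 14), (12, -3)) = 31.9061

Closest pair: (-13, 20) and (-15, 14) with distance 6.3246

The closest pair is (-13, 20) and (-15, 14) with Euclidean distance 6.3246. For 5 points, brute-force pairwise comparison is shown above. For large n, the divide-and-conquer algorithm (sort by x, recurse on halves, check the dividing strip) achieves O(n log n).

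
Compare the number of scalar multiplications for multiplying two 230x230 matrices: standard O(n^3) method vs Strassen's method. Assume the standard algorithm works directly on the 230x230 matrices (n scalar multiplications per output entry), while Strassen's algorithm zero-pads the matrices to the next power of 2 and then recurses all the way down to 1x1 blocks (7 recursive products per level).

Matrix multiplication for 230x230 matrices:

Strassen's algorithm requires power-of-2 dimensions. Pad 230x230 to 256x256 (next power of 2).

Standard algorithm: 230^3 = 12167000 multiplications
Strassen's algorithm: 7^(log2(256)) = 7^8 = 5764801 multiplications
Savings: 12167000 - 5764801 = 6402199 multiplications

Standard: 12167000 multiplications (230^3). Strassen: 5764801 multiplications (7^8, after padding to 256x256). Strassen reduces 8 recursive multiplications to 7 at each level.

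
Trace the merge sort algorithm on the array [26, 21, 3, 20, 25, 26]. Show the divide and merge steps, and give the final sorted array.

Merge sort trace:

Split: [26, 21, 3, 20, 25, 26] -> [26, 21, 3] and [20, 25, 26]
  Split: [26, 21, 3] -> [26] and [21, 3]
    Split: [21, 3] -> [21] and [3]
    Merge: [21] + [3] -> [3, 21]
  Merge: [26] + [3, 21] -> [3, 21, 26]
  Split: [20, 25, 26] -> [20] and [25, 26]
    Split: [25, 26] -> [25] and [26]
    Merge: [25] + [26] -> [25, 26]
  Merge: [20] + [25, 26] -> [20, 25, 26]
Merge: [3, 21, 26] + [20, 25, 26] -> [3, 20, 21, 25, 26, 26]

Final sorted array: [3, 20, 21, 25, 26, 26]

The merge sort proceeds by recursively splitting the array and merging sorted halves.
After all merges, the sorted array is [3, 20, 21, 25, 26, 26].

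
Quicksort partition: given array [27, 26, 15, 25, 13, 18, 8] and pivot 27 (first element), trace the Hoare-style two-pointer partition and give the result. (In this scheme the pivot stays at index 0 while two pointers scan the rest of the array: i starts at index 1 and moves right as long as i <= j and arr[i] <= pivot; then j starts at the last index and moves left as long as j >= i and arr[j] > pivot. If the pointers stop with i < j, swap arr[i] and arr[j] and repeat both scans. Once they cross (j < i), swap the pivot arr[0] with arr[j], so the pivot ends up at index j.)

Hoare-style two-pointer partition with pivot = 27:

Initial array: [27, 26, 15, 25, 13, 18, 8]

Pointers start at i = 1, j = 6.
i ends at 7, j ends at 6: the pointers have crossed (j < i), so scanning stops.

Swap pivot arr[0] with arr[6] to place pivot at position 6: [8, 26, 15, 25, 13, 18, 27]
Pivot position: 6

After partitioning with pivot 27, the array becomes [8, 26, 15, 25, 13, 18, 27]. The pivot is placed at index 6. All elements to the left of the pivot are <= 27, and all elements to the right are > 27.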